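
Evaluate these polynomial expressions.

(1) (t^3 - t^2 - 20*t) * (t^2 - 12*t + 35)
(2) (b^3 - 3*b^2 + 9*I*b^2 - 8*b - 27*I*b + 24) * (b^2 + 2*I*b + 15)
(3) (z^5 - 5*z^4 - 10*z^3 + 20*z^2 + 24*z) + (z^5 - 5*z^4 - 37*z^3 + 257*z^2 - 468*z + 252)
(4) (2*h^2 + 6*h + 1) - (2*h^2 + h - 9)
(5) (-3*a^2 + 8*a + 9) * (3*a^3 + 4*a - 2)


(1) = t^5 - 13*t^4 + 27*t^3 + 205*t^2 - 700*t
(2) = b^5 - 3*b^4 + 11*I*b^4 - 11*b^3 - 33*I*b^3 + 33*b^2 + 119*I*b^2 - 120*b - 357*I*b + 360
(3) = 2*z^5 - 10*z^4 - 47*z^3 + 277*z^2 - 444*z + 252
(4) = 5*h + 10
(5) = -9*a^5 + 24*a^4 + 15*a^3 + 38*a^2 + 20*a - 18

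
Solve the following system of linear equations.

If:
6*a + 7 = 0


Then:
a = -7/6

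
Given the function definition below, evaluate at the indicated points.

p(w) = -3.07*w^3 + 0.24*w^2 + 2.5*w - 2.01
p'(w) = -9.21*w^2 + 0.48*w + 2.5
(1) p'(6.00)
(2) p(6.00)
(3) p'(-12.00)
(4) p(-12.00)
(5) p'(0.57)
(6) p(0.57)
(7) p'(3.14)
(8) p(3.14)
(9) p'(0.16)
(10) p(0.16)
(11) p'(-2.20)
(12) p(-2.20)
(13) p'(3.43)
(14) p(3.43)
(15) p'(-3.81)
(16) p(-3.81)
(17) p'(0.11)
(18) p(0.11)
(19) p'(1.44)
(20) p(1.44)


(1) = -326.18
(2) = -641.49
(3) = -1329.50
(4) = 5307.51
(5) = -0.22
(6) = -1.08
(7) = -86.80
(8) = -86.84
(9) = 2.34
(10) = -1.62
(11) = -43.13
(12) = 26.34
(13) = -104.21
(14) = -114.50
(15) = -133.02
(16) = 161.74
(17) = 2.44
(18) = -1.74
(19) = -15.91
(20) = -7.08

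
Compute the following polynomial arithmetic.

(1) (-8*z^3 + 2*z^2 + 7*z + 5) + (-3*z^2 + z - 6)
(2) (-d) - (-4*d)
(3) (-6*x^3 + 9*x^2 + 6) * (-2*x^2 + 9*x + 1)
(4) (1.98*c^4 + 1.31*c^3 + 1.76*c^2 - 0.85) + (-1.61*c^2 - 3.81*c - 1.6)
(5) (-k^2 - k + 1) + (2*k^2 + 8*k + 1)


(1) = -8*z^3 - z^2 + 8*z - 1
(2) = 3*d
(3) = 12*x^5 - 72*x^4 + 75*x^3 - 3*x^2 + 54*x + 6
(4) = 1.98*c^4 + 1.31*c^3 + 0.15*c^2 - 3.81*c - 2.45
(5) = k^2 + 7*k + 2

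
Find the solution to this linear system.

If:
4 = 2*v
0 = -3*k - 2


Then:
k = -2/3
v = 2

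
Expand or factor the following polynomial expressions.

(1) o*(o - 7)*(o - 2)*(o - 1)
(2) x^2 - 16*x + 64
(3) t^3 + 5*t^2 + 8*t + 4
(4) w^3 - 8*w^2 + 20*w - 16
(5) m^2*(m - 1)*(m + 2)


(1) = o^4 - 10*o^3 + 23*o^2 - 14*o
(2) = (x - 8)^2
(3) = (t + 1)*(t + 2)^2
(4) = (w - 4)*(w - 2)^2
(5) = m^4 + m^3 - 2*m^2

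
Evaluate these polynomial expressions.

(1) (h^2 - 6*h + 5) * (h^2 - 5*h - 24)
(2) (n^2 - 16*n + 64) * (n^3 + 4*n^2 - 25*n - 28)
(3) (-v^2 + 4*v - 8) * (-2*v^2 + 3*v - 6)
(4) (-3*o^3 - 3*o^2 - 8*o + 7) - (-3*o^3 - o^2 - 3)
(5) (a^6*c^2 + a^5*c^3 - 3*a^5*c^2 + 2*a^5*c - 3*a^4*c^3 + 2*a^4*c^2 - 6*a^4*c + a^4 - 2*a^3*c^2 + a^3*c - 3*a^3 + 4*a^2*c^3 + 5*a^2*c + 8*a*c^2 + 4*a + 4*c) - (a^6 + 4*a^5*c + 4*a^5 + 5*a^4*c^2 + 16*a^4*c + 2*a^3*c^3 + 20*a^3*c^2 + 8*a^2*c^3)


(1) = h^4 - 11*h^3 + 11*h^2 + 119*h - 120
(2) = n^5 - 12*n^4 - 25*n^3 + 628*n^2 - 1152*n - 1792
(3) = 2*v^4 - 11*v^3 + 34*v^2 - 48*v + 48
(4) = -2*o^2 - 8*o + 10
(5) = a^6*c^2 - a^6 + a^5*c^3 - 3*a^5*c^2 - 2*a^5*c - 4*a^5 - 3*a^4*c^3 - 3*a^4*c^2 - 22*a^4*c + a^4 - 2*a^3*c^3 - 22*a^3*c^2 + a^3*c - 3*a^3 - 4*a^2*c^3 + 5*a^2*c + 8*a*c^2 + 4*a + 4*c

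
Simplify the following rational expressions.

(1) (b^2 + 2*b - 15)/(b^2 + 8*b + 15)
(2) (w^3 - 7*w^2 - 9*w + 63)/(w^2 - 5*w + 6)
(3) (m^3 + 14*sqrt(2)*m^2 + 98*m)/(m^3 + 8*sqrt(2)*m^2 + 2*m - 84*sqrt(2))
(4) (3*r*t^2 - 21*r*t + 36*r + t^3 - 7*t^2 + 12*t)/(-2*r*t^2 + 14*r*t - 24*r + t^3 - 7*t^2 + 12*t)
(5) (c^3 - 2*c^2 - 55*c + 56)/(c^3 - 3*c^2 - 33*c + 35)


(1) = (b - 3)/(b + 3)
(2) = (w^2 - 4*w - 21)/(w - 2)
(3) = (m^2 + 7*sqrt(2)*m)/(m^2 + sqrt(2)*m - 12)
(4) = (-3*r - t)/(2*r - t)
(5) = (c^2 - c - 56)/(c^2 - 2*c - 35)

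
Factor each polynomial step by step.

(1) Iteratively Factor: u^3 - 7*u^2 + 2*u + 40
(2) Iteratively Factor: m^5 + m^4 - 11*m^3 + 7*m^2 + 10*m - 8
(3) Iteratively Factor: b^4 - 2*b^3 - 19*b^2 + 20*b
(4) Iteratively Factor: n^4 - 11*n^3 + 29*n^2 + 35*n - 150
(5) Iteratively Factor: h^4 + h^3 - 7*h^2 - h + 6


(1) = (u + 2)*(u^2 - 9*u + 20) = (u - 5)*(u + 2)*(u - 4)
(2) = (m - 1)*(m^4 + 2*m^3 - 9*m^2 - 2*m + 8) = (m - 2)*(m - 1)*(m^3 + 4*m^2 - m - 4) = (m - 2)*(m - 1)*(m + 1)*(m^2 + 3*m - 4) = (m - 2)*(m - 1)*(m + 1)*(m + 4)*(m - 1)
(3) = (b + 4)*(b^3 - 6*b^2 + 5*b) = (b - 5)*(b + 4)*(b^2 - b) = b*(b - 5)*(b + 4)*(b - 1)
(4) = (n - 5)*(n^3 - 6*n^2 - n + 30) = (n - 5)*(n - 3)*(n^2 - 3*n - 10) = (n - 5)*(n - 3)*(n + 2)*(n - 5)
(5) = (h + 1)*(h^3 - 7*h + 6) = (h - 1)*(h + 1)*(h^2 + h - 6) = (h - 1)*(h + 1)*(h + 3)*(h - 2)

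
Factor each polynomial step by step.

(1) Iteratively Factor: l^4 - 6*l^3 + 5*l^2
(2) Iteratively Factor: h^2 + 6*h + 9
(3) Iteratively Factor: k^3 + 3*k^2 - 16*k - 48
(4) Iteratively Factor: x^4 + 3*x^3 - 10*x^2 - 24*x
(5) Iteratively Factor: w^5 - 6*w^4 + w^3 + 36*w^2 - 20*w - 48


(1) = (l)*(l^3 - 6*l^2 + 5*l) = l*(l - 1)*(l^2 - 5*l) = l^2*(l - 1)*(l - 5)
(2) = (h + 3)*(h + 3)
(3) = (k + 3)*(k^2 - 16) = (k + 3)*(k + 4)*(k - 4)
(4) = (x + 2)*(x^3 + x^2 - 12*x) = (x + 2)*(x + 4)*(x^2 - 3*x) = (x - 3)*(x + 2)*(x + 4)*(x)
(5) = (w - 2)*(w^4 - 4*w^3 - 7*w^2 + 22*w + 24) = (w - 4)*(w - 2)*(w^3 - 7*w - 6) = (w - 4)*(w - 2)*(w + 2)*(w^2 - 2*w - 3) = (w - 4)*(w - 3)*(w - 2)*(w + 2)*(w + 1)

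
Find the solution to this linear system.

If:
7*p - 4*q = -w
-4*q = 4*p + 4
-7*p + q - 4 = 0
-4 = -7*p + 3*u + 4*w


Then:
p = -5/8
q = -3/8
u = -53/8
w = 23/8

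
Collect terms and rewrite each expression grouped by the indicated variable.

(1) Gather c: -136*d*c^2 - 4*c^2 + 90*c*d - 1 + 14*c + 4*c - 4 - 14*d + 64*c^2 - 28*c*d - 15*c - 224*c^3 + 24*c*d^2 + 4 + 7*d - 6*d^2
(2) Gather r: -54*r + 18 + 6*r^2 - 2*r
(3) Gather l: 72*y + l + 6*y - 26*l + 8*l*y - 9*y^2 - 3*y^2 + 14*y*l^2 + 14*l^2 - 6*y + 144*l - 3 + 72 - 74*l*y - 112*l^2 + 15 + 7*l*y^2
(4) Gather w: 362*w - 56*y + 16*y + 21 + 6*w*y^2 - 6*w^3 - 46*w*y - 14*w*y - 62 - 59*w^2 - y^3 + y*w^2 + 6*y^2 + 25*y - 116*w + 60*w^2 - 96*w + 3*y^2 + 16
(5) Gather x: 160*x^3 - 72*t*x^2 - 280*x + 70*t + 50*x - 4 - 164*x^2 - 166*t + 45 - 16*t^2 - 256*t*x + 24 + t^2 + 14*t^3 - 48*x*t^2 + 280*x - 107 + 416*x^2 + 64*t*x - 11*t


(1) = -224*c^3 + c^2*(60 - 136*d) + c*(24*d^2 + 62*d + 3) - 6*d^2 - 7*d - 1
(2) = 6*r^2 - 56*r + 18
(3) = l^2*(14*y - 98) + l*(7*y^2 - 66*y + 119) - 12*y^2 + 72*y + 84
(4) = -6*w^3 + w^2*(y + 1) + w*(6*y^2 - 60*y + 150) - y^3 + 9*y^2 - 15*y - 25
(5) = 14*t^3 - 15*t^2 - 107*t + 160*x^3 + x^2*(252 - 72*t) + x*(-48*t^2 - 192*t + 50) - 42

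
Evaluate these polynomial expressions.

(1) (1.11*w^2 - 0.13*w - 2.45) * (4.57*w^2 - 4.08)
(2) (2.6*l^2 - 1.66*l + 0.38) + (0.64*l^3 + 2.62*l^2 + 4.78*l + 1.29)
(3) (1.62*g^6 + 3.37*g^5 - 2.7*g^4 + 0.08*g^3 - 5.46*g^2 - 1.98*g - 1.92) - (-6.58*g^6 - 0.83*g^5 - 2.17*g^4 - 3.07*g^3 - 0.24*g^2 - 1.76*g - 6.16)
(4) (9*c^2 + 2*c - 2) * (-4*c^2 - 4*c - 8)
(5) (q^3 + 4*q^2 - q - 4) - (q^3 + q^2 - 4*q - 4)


(1) = 5.0727*w^4 - 0.5941*w^3 - 15.7253*w^2 + 0.5304*w + 9.996
(2) = 0.64*l^3 + 5.22*l^2 + 3.12*l + 1.67
(3) = 8.2*g^6 + 4.2*g^5 - 0.53*g^4 + 3.15*g^3 - 5.22*g^2 - 0.22*g + 4.24
(4) = -36*c^4 - 44*c^3 - 72*c^2 - 8*c + 16
(5) = 3*q^2 + 3*q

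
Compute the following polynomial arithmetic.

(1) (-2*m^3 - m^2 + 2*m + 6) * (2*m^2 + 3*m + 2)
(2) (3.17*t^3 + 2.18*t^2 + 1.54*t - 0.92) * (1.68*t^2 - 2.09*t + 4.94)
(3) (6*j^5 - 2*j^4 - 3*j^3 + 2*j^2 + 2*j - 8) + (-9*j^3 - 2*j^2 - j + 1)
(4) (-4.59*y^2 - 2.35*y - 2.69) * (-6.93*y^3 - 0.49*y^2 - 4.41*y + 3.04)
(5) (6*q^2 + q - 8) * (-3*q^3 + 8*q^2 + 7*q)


(1) = -4*m^5 - 8*m^4 - 3*m^3 + 16*m^2 + 22*m + 12
(2) = 5.3256*t^5 - 2.9629*t^4 + 13.6908*t^3 + 6.005*t^2 + 9.5304*t - 4.5448
(3) = 6*j^5 - 2*j^4 - 12*j^3 + j - 7
(4) = 31.8087*y^5 + 18.5346*y^4 + 40.0351*y^3 - 2.272*y^2 + 4.7189*y - 8.1776
(5) = -18*q^5 + 45*q^4 + 74*q^3 - 57*q^2 - 56*q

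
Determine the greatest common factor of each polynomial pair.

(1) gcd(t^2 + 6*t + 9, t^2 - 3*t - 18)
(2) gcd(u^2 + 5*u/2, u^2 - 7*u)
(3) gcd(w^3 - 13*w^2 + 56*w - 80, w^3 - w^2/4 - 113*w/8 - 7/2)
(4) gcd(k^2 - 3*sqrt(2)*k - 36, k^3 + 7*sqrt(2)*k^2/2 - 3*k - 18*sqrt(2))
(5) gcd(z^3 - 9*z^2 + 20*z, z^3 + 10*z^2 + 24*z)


(1) = gcd((t + 3)^2, (t - 6)*(t + 3)) = t + 3
(2) = u
(3) = gcd((w - 5)*(w - 4)^2, (w - 4)*(w + 1/4)*(w + 7/2)) = w - 4
(4) = gcd((k - 6*sqrt(2))*(k + 3*sqrt(2)), (k - 3*sqrt(2)/2)*(k + 2*sqrt(2))*(k + 3*sqrt(2))) = k + 3*sqrt(2)
(5) = gcd(z*(z - 5)*(z - 4), z*(z + 4)*(z + 6)) = z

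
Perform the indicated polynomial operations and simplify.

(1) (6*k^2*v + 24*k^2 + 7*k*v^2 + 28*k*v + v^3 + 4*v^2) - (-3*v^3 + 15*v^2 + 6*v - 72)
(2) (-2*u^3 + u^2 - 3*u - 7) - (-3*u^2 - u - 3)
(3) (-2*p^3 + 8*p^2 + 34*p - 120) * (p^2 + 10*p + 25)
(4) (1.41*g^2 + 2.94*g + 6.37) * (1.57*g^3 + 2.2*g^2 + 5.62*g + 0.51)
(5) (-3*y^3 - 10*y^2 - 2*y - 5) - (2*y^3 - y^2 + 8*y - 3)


(1) = 6*k^2*v + 24*k^2 + 7*k*v^2 + 28*k*v + 4*v^3 - 11*v^2 - 6*v + 72
(2) = -2*u^3 + 4*u^2 - 2*u - 4
(3) = -2*p^5 - 12*p^4 + 64*p^3 + 420*p^2 - 350*p - 3000
(4) = 2.2137*g^5 + 7.7178*g^4 + 24.3931*g^3 + 31.2559*g^2 + 37.2988*g + 3.2487
(5) = -5*y^3 - 9*y^2 - 10*y - 2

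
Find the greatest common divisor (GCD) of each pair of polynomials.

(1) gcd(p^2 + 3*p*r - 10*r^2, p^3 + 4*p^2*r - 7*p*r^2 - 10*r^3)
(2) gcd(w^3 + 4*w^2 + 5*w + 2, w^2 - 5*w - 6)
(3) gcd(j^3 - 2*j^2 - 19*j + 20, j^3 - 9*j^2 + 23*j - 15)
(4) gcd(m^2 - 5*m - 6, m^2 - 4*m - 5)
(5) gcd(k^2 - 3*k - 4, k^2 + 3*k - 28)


(1) = p^2 + 3*p*r - 10*r^2
(2) = gcd((w + 1)^2*(w + 2), (w - 6)*(w + 1)) = w + 1
(3) = gcd((j - 5)*(j - 1)*(j + 4), (j - 5)*(j - 3)*(j - 1)) = j^2 - 6*j + 5
(4) = m + 1
(5) = k - 4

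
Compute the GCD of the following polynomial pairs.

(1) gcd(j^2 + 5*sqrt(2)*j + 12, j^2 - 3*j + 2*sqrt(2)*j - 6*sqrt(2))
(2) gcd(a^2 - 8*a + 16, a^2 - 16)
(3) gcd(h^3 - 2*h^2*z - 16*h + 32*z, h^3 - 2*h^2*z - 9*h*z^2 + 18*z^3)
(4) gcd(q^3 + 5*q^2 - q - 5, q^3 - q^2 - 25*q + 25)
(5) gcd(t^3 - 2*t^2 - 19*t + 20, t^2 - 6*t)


(1) = gcd((j + 2*sqrt(2))*(j + 3*sqrt(2)), (j - 3)*(j + 2*sqrt(2))) = j + 2*sqrt(2)
(2) = a - 4
(3) = -h + 2*z
(4) = q^2 + 4*q - 5
(5) = 1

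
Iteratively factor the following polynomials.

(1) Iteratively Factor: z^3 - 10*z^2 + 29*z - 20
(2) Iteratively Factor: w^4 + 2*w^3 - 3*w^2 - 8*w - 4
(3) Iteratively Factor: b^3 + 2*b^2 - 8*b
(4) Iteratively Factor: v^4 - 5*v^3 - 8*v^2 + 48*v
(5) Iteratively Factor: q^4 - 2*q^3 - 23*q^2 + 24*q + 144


(1) = (z - 4)*(z^2 - 6*z + 5) = (z - 5)*(z - 4)*(z - 1)
(2) = (w + 1)*(w^3 + w^2 - 4*w - 4) = (w + 1)*(w + 2)*(w^2 - w - 2) = (w - 2)*(w + 1)*(w + 2)*(w + 1)
(3) = (b - 2)*(b^2 + 4*b) = b*(b - 2)*(b + 4)
(4) = (v)*(v^3 - 5*v^2 - 8*v + 48) = v*(v - 4)*(v^2 - v - 12) = v*(v - 4)*(v + 3)*(v - 4)
(5) = (q + 3)*(q^3 - 5*q^2 - 8*q + 48) = (q - 4)*(q + 3)*(q^2 - q - 12) = (q - 4)^2*(q + 3)*(q + 3)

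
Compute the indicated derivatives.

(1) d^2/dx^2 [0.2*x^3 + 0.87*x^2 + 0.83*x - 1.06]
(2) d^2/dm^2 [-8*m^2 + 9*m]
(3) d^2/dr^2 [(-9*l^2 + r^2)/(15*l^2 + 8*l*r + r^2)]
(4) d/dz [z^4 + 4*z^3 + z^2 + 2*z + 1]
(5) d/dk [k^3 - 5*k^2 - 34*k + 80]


(1) = 1.2*x + 1.74
(2) = -16
(3) = -16*l/(125*l^3 + 75*l^2*r + 15*l*r^2 + r^3)
(4) = 4*z^3 + 12*z^2 + 2*z + 2
(5) = 3*k^2 - 10*k - 34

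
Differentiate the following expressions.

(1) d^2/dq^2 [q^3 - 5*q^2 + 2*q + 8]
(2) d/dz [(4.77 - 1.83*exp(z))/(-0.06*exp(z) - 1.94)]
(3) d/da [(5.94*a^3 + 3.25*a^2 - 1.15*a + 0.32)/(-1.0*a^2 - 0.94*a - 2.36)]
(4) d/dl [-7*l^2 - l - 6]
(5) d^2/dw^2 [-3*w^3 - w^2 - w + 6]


(1) = 6*q - 10
(2) = 3.8364*exp(z)/(0.06*exp(z) + 1.94)^2
(3) = (-5.94*a^4 - 11.1672*a^3 - 46.2602*a^2 - 14.7*a + 3.0148)/(1.0*a^4 + 1.88*a^3 + 5.6036*a^2 + 4.4368*a + 5.5696)
(4) = -14*l - 1
(5) = -18*w - 2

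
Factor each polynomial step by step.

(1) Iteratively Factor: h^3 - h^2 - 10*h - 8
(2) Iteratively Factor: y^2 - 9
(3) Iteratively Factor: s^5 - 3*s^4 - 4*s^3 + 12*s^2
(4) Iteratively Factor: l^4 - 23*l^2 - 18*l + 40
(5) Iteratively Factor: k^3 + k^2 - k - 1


(1) = (h - 4)*(h^2 + 3*h + 2) = (h - 4)*(h + 2)*(h + 1)
(2) = (y - 3)*(y + 3)
(3) = (s + 2)*(s^4 - 5*s^3 + 6*s^2) = (s - 3)*(s + 2)*(s^3 - 2*s^2) = s*(s - 3)*(s + 2)*(s^2 - 2*s) = s*(s - 3)*(s - 2)*(s + 2)*(s)
(4) = (l + 2)*(l^3 - 2*l^2 - 19*l + 20) = (l - 1)*(l + 2)*(l^2 - l - 20) = (l - 1)*(l + 2)*(l + 4)*(l - 5)
(5) = (k + 1)*(k^2 - 1) = (k + 1)^2*(k - 1)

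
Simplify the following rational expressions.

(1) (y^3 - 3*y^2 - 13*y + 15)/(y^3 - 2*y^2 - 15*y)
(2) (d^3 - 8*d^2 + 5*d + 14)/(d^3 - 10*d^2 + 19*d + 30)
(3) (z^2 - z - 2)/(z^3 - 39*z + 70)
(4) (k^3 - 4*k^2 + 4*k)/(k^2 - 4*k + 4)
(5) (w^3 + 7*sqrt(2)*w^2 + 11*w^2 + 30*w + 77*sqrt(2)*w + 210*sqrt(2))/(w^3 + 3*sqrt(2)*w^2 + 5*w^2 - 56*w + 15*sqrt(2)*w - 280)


(1) = (y - 1)/y
(2) = (d^2 - 9*d + 14)/(d^2 - 11*d + 30)
(3) = (z + 1)/(z^2 + 2*z - 35)
(4) = k
(5) = (w + 6)/(w - 4*sqrt(2))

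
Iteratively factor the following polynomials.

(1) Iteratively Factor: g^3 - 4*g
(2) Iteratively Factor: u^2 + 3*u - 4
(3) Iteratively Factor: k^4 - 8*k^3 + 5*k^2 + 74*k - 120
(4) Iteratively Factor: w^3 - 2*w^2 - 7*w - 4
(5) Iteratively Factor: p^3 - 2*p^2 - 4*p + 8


(1) = (g + 2)*(g^2 - 2*g) = g*(g + 2)*(g - 2)
(2) = (u + 4)*(u - 1)
(3) = (k - 5)*(k^3 - 3*k^2 - 10*k + 24) = (k - 5)*(k - 2)*(k^2 - k - 12) = (k - 5)*(k - 2)*(k + 3)*(k - 4)
(4) = (w + 1)*(w^2 - 3*w - 4) = (w - 4)*(w + 1)*(w + 1)
(5) = (p - 2)*(p^2 - 4) = (p - 2)*(p + 2)*(p - 2)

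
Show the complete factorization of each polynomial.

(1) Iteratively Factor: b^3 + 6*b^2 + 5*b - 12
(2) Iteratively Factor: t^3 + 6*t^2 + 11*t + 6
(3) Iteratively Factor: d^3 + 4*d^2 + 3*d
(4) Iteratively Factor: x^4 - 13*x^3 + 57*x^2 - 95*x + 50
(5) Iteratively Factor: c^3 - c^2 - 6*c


(1) = (b + 4)*(b^2 + 2*b - 3) = (b + 3)*(b + 4)*(b - 1)
(2) = (t + 1)*(t^2 + 5*t + 6) = (t + 1)*(t + 3)*(t + 2)
(3) = (d)*(d^2 + 4*d + 3) = d*(d + 1)*(d + 3)
(4) = (x - 1)*(x^3 - 12*x^2 + 45*x - 50) = (x - 2)*(x - 1)*(x^2 - 10*x + 25) = (x - 5)*(x - 2)*(x - 1)*(x - 5)
(5) = (c - 3)*(c^2 + 2*c) = (c - 3)*(c + 2)*(c)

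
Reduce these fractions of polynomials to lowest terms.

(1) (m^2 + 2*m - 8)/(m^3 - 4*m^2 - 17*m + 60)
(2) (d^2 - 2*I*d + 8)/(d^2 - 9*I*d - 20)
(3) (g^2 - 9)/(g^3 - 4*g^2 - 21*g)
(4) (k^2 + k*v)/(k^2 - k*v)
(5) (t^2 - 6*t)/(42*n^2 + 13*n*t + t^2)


(1) = (m - 2)/(m^2 - 8*m + 15)
(2) = (d + 2*I)/(d - 5*I)
(3) = (g - 3)/(g^2 - 7*g)
(4) = (-k - v)/(-k + v)
(5) = (t^2 - 6*t)/(42*n^2 + 13*n*t + t^2)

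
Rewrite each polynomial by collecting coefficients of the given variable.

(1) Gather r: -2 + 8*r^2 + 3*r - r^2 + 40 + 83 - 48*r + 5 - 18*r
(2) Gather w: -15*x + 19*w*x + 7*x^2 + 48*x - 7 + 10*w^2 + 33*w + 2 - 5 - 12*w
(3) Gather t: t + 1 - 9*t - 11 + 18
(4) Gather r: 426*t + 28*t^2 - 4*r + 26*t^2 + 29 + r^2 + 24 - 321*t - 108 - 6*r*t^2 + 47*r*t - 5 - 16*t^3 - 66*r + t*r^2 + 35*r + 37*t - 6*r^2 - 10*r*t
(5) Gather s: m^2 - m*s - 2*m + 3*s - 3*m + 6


(1) = 7*r^2 - 63*r + 126
(2) = 10*w^2 + w*(19*x + 21) + 7*x^2 + 33*x - 10
(3) = 8 - 8*t
(4) = r^2*(t - 5) + r*(-6*t^2 + 37*t - 35) - 16*t^3 + 54*t^2 + 142*t - 60
(5) = m^2 - 5*m + s*(3 - m) + 6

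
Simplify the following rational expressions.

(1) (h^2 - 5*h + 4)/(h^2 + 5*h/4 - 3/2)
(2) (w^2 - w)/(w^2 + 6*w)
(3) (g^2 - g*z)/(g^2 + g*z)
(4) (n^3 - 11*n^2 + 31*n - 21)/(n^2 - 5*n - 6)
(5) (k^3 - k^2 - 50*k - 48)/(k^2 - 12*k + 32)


(1) = (4*h^2 - 20*h + 16)/(4*h^2 + 5*h - 6)
(2) = (w - 1)/(w + 6)
(3) = (g - z)/(g + z)
(4) = (n^3 - 11*n^2 + 31*n - 21)/(n^2 - 5*n - 6)
(5) = (k^2 + 7*k + 6)/(k - 4)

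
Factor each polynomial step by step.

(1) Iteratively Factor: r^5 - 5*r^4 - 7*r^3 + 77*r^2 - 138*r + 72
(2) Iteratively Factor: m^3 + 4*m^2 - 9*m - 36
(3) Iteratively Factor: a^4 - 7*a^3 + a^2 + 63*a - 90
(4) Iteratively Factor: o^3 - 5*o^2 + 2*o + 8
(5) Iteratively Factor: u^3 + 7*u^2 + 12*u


(1) = (r - 1)*(r^4 - 4*r^3 - 11*r^2 + 66*r - 72) = (r - 1)*(r + 4)*(r^3 - 8*r^2 + 21*r - 18) = (r - 3)*(r - 1)*(r + 4)*(r^2 - 5*r + 6) = (r - 3)^2*(r - 1)*(r + 4)*(r - 2)
(2) = (m - 3)*(m^2 + 7*m + 12) = (m - 3)*(m + 4)*(m + 3)
(3) = (a - 2)*(a^3 - 5*a^2 - 9*a + 45) = (a - 3)*(a - 2)*(a^2 - 2*a - 15) = (a - 5)*(a - 3)*(a - 2)*(a + 3)
(4) = (o - 2)*(o^2 - 3*o - 4) = (o - 4)*(o - 2)*(o + 1)
(5) = (u)*(u^2 + 7*u + 12) = u*(u + 4)*(u + 3)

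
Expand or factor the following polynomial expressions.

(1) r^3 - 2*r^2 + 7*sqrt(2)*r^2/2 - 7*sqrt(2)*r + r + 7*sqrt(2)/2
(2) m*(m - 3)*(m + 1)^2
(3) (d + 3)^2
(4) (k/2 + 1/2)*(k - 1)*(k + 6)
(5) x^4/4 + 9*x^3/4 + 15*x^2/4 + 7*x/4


(1) = (r - 1)^2*(r + 7*sqrt(2)/2)
(2) = m^4 - m^3 - 5*m^2 - 3*m
(3) = d^2 + 6*d + 9
(4) = k^3/2 + 3*k^2 - k/2 - 3
(5) = x*(x/4 + 1/4)*(x + 1)*(x + 7)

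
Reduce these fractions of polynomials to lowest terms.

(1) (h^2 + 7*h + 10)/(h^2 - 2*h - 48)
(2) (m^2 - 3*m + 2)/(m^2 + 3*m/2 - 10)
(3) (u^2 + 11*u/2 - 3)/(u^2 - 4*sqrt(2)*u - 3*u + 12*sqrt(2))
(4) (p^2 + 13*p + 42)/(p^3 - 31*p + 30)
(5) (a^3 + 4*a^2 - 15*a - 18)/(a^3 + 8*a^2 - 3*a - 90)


(1) = (h^2 + 7*h + 10)/(h^2 - 2*h - 48)
(2) = (2*m^2 - 6*m + 4)/(2*m^2 + 3*m - 20)
(3) = (2*u^2 + 11*u - 6)/(2*u^2 + u*(-8*sqrt(2) - 6) + 24*sqrt(2))
(4) = (p + 7)/(p^2 - 6*p + 5)
(5) = (a + 1)/(a + 5)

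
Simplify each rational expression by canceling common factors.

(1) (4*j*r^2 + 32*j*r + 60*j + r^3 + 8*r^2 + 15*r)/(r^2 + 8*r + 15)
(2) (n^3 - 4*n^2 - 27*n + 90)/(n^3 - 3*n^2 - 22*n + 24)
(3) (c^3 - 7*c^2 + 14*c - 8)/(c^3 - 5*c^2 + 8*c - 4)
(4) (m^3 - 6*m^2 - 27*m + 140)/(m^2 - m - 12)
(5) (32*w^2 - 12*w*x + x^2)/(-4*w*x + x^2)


(1) = 4*j + r
(2) = (n^2 + 2*n - 15)/(n^2 + 3*n - 4)
(3) = (c - 4)/(c - 2)
(4) = (m^2 - 2*m - 35)/(m + 3)
(5) = (-8*w + x)/x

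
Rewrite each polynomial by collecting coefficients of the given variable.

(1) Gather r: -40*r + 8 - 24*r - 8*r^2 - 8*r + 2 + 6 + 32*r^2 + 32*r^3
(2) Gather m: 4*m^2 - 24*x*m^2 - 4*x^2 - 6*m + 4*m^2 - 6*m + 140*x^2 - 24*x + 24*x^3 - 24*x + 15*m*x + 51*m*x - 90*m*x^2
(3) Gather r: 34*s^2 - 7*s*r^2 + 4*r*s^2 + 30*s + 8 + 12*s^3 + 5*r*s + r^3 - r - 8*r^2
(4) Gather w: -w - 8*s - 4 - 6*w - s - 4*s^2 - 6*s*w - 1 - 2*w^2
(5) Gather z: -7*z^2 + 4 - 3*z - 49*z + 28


(1) = 32*r^3 + 24*r^2 - 72*r + 16
(2) = m^2*(8 - 24*x) + m*(-90*x^2 + 66*x - 12) + 24*x^3 + 136*x^2 - 48*x
(3) = r^3 + r^2*(-7*s - 8) + r*(4*s^2 + 5*s - 1) + 12*s^3 + 34*s^2 + 30*s + 8
(4) = -4*s^2 - 9*s - 2*w^2 + w*(-6*s - 7) - 5
(5) = -7*z^2 - 52*z + 32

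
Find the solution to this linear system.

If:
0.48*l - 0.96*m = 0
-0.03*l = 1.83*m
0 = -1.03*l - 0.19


Then:
No Solution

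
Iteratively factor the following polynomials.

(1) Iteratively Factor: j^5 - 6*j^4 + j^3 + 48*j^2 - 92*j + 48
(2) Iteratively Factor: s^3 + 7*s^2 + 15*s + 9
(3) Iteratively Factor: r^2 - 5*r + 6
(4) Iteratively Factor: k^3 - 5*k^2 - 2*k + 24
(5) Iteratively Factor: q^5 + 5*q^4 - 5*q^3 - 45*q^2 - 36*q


(1) = (j - 4)*(j^4 - 2*j^3 - 7*j^2 + 20*j - 12) = (j - 4)*(j - 1)*(j^3 - j^2 - 8*j + 12) = (j - 4)*(j - 2)*(j - 1)*(j^2 + j - 6) = (j - 4)*(j - 2)^2*(j - 1)*(j + 3)
(2) = (s + 3)*(s^2 + 4*s + 3) = (s + 3)^2*(s + 1)
(3) = (r - 3)*(r - 2)
(4) = (k - 4)*(k^2 - k - 6) = (k - 4)*(k - 3)*(k + 2)
(5) = (q + 1)*(q^4 + 4*q^3 - 9*q^2 - 36*q) = (q - 3)*(q + 1)*(q^3 + 7*q^2 + 12*q) = (q - 3)*(q + 1)*(q + 3)*(q^2 + 4*q) = (q - 3)*(q + 1)*(q + 3)*(q + 4)*(q)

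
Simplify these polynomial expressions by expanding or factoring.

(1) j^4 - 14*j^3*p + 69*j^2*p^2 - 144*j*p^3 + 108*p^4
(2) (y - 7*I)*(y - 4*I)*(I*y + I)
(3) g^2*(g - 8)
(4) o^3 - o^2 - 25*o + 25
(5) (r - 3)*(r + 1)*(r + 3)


(1) = (j - 6*p)*(j - 3*p)^2*(j - 2*p)
(2) = I*y^3 + 11*y^2 + I*y^2 + 11*y - 28*I*y - 28*I
(3) = g^3 - 8*g^2
(4) = (o - 5)*(o - 1)*(o + 5)
(5) = r^3 + r^2 - 9*r - 9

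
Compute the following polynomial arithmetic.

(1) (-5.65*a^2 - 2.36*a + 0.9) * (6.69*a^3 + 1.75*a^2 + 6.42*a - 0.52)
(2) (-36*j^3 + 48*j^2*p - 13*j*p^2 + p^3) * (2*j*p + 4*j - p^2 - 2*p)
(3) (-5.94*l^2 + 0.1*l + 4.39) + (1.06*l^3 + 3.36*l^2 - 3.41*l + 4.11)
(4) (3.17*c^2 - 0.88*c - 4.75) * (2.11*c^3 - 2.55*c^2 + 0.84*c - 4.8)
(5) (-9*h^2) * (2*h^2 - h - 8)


(1) = -37.7985*a^5 - 25.6759*a^4 - 34.382*a^3 - 10.6382*a^2 + 7.0052*a - 0.468
(2) = -72*j^4*p - 144*j^4 + 132*j^3*p^2 + 264*j^3*p - 74*j^2*p^3 - 148*j^2*p^2 + 15*j*p^4 + 30*j*p^3 - p^5 - 2*p^4
(3) = 1.06*l^3 - 2.58*l^2 - 3.31*l + 8.5
(4) = 6.6887*c^5 - 9.9403*c^4 - 5.1157*c^3 - 3.8427*c^2 + 0.234*c + 22.8
(5) = -18*h^4 + 9*h^3 + 72*h^2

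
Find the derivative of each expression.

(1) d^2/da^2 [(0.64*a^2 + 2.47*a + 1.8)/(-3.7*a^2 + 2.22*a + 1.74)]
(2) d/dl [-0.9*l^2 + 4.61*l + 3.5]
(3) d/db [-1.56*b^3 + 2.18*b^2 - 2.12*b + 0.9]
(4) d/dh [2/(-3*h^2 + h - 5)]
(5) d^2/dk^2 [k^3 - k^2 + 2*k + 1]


(1) = (-78.14252*a^3 - 172.57392*a^2 - 6.69996*a - 25.712136)/(50.653*a^6 - 91.1754*a^5 - 16.75656*a^4 + 74.813112*a^3 + 7.880112*a^2 - 20.163816*a - 5.268024)
(2) = 4.61 - 1.8*l
(3) = -4.68*b^2 + 4.36*b - 2.12
(4) = 2*(6*h - 1)/(3*h^2 - h + 5)^2
(5) = 6*k - 2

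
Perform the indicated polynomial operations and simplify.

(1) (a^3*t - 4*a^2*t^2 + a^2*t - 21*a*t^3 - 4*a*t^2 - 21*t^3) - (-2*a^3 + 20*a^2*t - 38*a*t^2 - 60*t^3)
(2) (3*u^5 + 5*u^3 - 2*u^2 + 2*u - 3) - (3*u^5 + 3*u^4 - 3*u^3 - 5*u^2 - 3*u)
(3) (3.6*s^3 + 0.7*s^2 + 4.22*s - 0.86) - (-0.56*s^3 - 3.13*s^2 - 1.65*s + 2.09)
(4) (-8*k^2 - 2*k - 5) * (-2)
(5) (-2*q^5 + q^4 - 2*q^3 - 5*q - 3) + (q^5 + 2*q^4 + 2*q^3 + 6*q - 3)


(1) = a^3*t + 2*a^3 - 4*a^2*t^2 - 19*a^2*t - 21*a*t^3 + 34*a*t^2 + 39*t^3
(2) = -3*u^4 + 8*u^3 + 3*u^2 + 5*u - 3
(3) = 4.16*s^3 + 3.83*s^2 + 5.87*s - 2.95
(4) = 16*k^2 + 4*k + 10
(5) = -q^5 + 3*q^4 + q - 6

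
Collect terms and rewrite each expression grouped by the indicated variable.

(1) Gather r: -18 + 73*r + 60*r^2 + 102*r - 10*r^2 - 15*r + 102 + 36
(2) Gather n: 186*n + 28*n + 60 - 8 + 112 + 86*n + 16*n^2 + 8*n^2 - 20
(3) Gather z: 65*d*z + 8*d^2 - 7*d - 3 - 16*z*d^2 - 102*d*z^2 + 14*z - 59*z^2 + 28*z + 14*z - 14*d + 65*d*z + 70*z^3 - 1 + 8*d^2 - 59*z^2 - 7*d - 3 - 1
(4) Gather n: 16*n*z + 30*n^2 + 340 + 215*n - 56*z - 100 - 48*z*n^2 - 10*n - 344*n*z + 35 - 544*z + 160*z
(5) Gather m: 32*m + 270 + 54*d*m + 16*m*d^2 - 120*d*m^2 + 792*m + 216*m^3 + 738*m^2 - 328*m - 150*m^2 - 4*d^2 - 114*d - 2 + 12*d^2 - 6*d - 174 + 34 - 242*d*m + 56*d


(1) = 50*r^2 + 160*r + 120
(2) = 24*n^2 + 300*n + 144
(3) = 16*d^2 - 28*d + 70*z^3 + z^2*(-102*d - 118) + z*(-16*d^2 + 130*d + 56) - 8
(4) = n^2*(30 - 48*z) + n*(205 - 328*z) - 440*z + 275
(5) = 8*d^2 - 64*d + 216*m^3 + m^2*(588 - 120*d) + m*(16*d^2 - 188*d + 496) + 128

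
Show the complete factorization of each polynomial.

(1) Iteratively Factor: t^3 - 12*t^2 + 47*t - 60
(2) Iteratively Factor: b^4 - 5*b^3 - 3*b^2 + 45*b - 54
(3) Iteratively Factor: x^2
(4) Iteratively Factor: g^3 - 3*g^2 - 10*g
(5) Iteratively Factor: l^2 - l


(1) = (t - 5)*(t^2 - 7*t + 12) = (t - 5)*(t - 4)*(t - 3)
(2) = (b - 3)*(b^3 - 2*b^2 - 9*b + 18) = (b - 3)*(b - 2)*(b^2 - 9) = (b - 3)*(b - 2)*(b + 3)*(b - 3)
(3) = (x)*(x)
(4) = (g - 5)*(g^2 + 2*g) = g*(g - 5)*(g + 2)
(5) = (l)*(l - 1)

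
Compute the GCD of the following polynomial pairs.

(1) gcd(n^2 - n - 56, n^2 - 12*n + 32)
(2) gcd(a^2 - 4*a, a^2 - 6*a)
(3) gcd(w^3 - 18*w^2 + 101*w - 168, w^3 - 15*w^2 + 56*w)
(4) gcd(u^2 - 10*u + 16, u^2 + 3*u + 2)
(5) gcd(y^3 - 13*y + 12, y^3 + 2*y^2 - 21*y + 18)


(1) = gcd((n - 8)*(n + 7), (n - 8)*(n - 4)) = n - 8
(2) = a
(3) = gcd((w - 8)*(w - 7)*(w - 3), w*(w - 8)*(w - 7)) = w^2 - 15*w + 56
(4) = gcd((u - 8)*(u - 2), (u + 1)*(u + 2)) = 1
(5) = gcd((y - 3)*(y - 1)*(y + 4), (y - 3)*(y - 1)*(y + 6)) = y^2 - 4*y + 3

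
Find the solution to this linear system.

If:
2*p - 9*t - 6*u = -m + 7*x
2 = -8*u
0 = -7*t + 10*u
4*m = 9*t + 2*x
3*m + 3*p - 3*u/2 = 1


Then:
m = -257/630
p = 1553/2520
t = -5/14
u = -1/4
x = 997/1260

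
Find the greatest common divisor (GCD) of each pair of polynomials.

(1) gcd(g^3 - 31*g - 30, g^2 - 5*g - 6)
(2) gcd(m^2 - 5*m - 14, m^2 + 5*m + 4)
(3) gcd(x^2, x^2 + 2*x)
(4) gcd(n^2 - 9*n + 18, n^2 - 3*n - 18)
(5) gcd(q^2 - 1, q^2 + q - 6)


(1) = g^2 - 5*g - 6
(2) = 1
(3) = gcd(x^2, x*(x + 2)) = x
(4) = gcd((n - 6)*(n - 3), (n - 6)*(n + 3)) = n - 6
(5) = 1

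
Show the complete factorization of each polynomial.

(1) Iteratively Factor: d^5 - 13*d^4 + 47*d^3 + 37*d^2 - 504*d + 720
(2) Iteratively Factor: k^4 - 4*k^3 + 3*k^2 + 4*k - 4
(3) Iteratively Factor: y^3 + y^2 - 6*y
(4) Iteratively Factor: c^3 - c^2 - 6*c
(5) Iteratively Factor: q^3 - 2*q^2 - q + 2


(1) = (d + 3)*(d^4 - 16*d^3 + 95*d^2 - 248*d + 240) = (d - 4)*(d + 3)*(d^3 - 12*d^2 + 47*d - 60) = (d - 5)*(d - 4)*(d + 3)*(d^2 - 7*d + 12) = (d - 5)*(d - 4)^2*(d + 3)*(d - 3)
(2) = (k - 1)*(k^3 - 3*k^2 + 4) = (k - 1)*(k + 1)*(k^2 - 4*k + 4) = (k - 2)*(k - 1)*(k + 1)*(k - 2)
(3) = (y)*(y^2 + y - 6) = y*(y - 2)*(y + 3)
(4) = (c + 2)*(c^2 - 3*c) = (c - 3)*(c + 2)*(c)
(5) = (q - 2)*(q^2 - 1) = (q - 2)*(q + 1)*(q - 1)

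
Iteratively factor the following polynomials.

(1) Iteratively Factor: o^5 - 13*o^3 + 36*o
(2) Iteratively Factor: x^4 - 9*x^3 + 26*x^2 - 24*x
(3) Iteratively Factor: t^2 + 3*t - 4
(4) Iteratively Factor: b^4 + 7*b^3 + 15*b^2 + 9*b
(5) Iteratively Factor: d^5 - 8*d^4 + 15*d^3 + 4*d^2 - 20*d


(1) = (o + 2)*(o^4 - 2*o^3 - 9*o^2 + 18*o) = o*(o + 2)*(o^3 - 2*o^2 - 9*o + 18) = o*(o - 3)*(o + 2)*(o^2 + o - 6) = o*(o - 3)*(o - 2)*(o + 2)*(o + 3)
(2) = (x - 3)*(x^3 - 6*x^2 + 8*x) = (x - 3)*(x - 2)*(x^2 - 4*x) = (x - 4)*(x - 3)*(x - 2)*(x)
(3) = (t + 4)*(t - 1)
(4) = (b + 1)*(b^3 + 6*b^2 + 9*b) = (b + 1)*(b + 3)*(b^2 + 3*b) = b*(b + 1)*(b + 3)*(b + 3)
(5) = (d - 2)*(d^4 - 6*d^3 + 3*d^2 + 10*d) = d*(d - 2)*(d^3 - 6*d^2 + 3*d + 10) = d*(d - 2)^2*(d^2 - 4*d - 5) = d*(d - 2)^2*(d + 1)*(d - 5)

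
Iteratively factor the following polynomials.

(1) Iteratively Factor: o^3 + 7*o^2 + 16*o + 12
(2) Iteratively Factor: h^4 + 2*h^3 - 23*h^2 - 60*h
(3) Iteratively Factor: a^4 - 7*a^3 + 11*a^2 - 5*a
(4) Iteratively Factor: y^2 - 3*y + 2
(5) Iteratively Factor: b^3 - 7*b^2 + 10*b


(1) = (o + 2)*(o^2 + 5*o + 6) = (o + 2)*(o + 3)*(o + 2)
(2) = (h - 5)*(h^3 + 7*h^2 + 12*h) = (h - 5)*(h + 3)*(h^2 + 4*h) = h*(h - 5)*(h + 3)*(h + 4)
(3) = (a - 1)*(a^3 - 6*a^2 + 5*a) = a*(a - 1)*(a^2 - 6*a + 5) = a*(a - 1)^2*(a - 5)
(4) = (y - 1)*(y - 2)
(5) = (b)*(b^2 - 7*b + 10) = b*(b - 5)*(b - 2)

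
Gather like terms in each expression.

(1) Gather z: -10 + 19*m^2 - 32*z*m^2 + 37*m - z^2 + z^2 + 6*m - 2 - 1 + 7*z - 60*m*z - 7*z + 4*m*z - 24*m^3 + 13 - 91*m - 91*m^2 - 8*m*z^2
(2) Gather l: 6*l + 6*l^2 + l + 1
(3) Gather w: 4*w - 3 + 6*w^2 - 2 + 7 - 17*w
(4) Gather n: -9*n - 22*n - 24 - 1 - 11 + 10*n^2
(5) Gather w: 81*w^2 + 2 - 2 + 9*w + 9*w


(1) = -24*m^3 - 72*m^2 - 8*m*z^2 - 48*m + z*(-32*m^2 - 56*m)
(2) = 6*l^2 + 7*l + 1
(3) = 6*w^2 - 13*w + 2
(4) = 10*n^2 - 31*n - 36
(5) = 81*w^2 + 18*w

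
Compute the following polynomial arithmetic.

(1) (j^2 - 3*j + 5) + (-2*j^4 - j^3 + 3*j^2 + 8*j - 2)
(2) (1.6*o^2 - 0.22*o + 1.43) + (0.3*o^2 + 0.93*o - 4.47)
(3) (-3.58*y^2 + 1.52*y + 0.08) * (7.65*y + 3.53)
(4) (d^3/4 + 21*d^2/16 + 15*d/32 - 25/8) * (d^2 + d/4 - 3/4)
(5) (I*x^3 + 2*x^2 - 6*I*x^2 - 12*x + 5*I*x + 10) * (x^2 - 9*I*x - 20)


(1) = -2*j^4 - j^3 + 4*j^2 + 5*j + 3
(2) = 1.9*o^2 + 0.71*o - 3.04
(3) = -27.387*y^3 - 1.0094*y^2 + 5.9776*y + 0.2824
(4) = d^5/4 + 11*d^4/8 + 39*d^3/64 - 511*d^2/128 - 145*d/128 + 75/32
(5) = I*x^5 + 11*x^4 - 6*I*x^4 - 66*x^3 - 33*I*x^3 + 15*x^2 + 228*I*x^2 + 240*x - 190*I*x - 200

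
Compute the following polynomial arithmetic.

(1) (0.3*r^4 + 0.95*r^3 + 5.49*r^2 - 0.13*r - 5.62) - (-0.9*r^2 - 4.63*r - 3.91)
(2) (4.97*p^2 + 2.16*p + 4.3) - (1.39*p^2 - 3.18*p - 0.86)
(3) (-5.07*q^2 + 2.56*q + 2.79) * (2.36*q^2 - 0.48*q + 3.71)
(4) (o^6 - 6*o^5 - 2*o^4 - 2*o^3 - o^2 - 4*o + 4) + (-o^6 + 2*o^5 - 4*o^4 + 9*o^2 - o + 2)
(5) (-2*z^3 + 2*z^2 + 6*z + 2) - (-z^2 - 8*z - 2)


(1) = 0.3*r^4 + 0.95*r^3 + 6.39*r^2 + 4.5*r - 1.71
(2) = 3.58*p^2 + 5.34*p + 5.16
(3) = -11.9652*q^4 + 8.4752*q^3 - 13.4541*q^2 + 8.1584*q + 10.3509
(4) = -4*o^5 - 6*o^4 - 2*o^3 + 8*o^2 - 5*o + 6
(5) = -2*z^3 + 3*z^2 + 14*z + 4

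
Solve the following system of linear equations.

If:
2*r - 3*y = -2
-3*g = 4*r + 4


Then:
g = -2*y
r = 3*y/2 - 1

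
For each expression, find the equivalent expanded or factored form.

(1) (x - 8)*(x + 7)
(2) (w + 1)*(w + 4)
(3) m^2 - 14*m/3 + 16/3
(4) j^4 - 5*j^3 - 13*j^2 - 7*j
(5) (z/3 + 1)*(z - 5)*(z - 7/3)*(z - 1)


(1) = x^2 - x - 56
(2) = w^2 + 5*w + 4
(3) = (m - 8/3)*(m - 2)
(4) = j*(j - 7)*(j + 1)^2
(5) = z^4/3 - 16*z^3/9 - 2*z^2 + 136*z/9 - 35/3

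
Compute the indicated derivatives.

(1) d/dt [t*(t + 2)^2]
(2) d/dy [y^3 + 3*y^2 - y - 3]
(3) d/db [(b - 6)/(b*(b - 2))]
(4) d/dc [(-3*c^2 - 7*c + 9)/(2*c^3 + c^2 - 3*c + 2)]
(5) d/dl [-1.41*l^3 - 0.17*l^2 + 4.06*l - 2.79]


(1) = (t + 2)*(3*t + 2)
(2) = 3*y^2 + 6*y - 1
(3) = (-b^2 + 12*b - 12)/(b^2*(b^2 - 4*b + 4))
(4) = (6*c^4 + 28*c^3 - 38*c^2 - 30*c + 13)/(4*c^6 + 4*c^5 - 11*c^4 + 2*c^3 + 13*c^2 - 12*c + 4)
(5) = -4.23*l^2 - 0.34*l + 4.06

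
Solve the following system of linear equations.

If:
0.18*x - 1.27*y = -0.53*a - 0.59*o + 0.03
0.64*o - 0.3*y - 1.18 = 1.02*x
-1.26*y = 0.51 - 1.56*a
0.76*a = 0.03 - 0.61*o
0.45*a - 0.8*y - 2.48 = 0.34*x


Then:
No Solution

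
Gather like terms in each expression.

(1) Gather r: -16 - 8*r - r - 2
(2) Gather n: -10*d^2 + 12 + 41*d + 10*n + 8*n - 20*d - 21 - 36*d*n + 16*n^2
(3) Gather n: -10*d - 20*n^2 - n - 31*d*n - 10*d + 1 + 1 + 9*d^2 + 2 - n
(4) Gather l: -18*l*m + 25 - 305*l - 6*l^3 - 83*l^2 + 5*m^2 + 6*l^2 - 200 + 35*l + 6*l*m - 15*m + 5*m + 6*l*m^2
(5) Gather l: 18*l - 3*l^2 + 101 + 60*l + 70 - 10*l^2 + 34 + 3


(1) = -9*r - 18
(2) = -10*d^2 + 21*d + 16*n^2 + n*(18 - 36*d) - 9
(3) = 9*d^2 - 20*d - 20*n^2 + n*(-31*d - 2) + 4
(4) = -6*l^3 - 77*l^2 + l*(6*m^2 - 12*m - 270) + 5*m^2 - 10*m - 175
(5) = -13*l^2 + 78*l + 208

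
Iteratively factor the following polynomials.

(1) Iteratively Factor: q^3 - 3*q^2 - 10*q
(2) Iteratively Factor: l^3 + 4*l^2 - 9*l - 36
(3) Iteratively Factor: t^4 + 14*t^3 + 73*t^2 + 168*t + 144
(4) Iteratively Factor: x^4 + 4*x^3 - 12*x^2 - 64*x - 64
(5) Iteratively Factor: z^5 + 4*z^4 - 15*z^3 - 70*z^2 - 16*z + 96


(1) = (q)*(q^2 - 3*q - 10) = q*(q + 2)*(q - 5)
(2) = (l + 4)*(l^2 - 9) = (l - 3)*(l + 4)*(l + 3)
(3) = (t + 4)*(t^3 + 10*t^2 + 33*t + 36) = (t + 4)^2*(t^2 + 6*t + 9) = (t + 3)*(t + 4)^2*(t + 3)
(4) = (x - 4)*(x^3 + 8*x^2 + 20*x + 16) = (x - 4)*(x + 4)*(x^2 + 4*x + 4) = (x - 4)*(x + 2)*(x + 4)*(x + 2)
(5) = (z + 2)*(z^4 + 2*z^3 - 19*z^2 - 32*z + 48) = (z - 4)*(z + 2)*(z^3 + 6*z^2 + 5*z - 12) = (z - 4)*(z + 2)*(z + 4)*(z^2 + 2*z - 3) = (z - 4)*(z + 2)*(z + 3)*(z + 4)*(z - 1)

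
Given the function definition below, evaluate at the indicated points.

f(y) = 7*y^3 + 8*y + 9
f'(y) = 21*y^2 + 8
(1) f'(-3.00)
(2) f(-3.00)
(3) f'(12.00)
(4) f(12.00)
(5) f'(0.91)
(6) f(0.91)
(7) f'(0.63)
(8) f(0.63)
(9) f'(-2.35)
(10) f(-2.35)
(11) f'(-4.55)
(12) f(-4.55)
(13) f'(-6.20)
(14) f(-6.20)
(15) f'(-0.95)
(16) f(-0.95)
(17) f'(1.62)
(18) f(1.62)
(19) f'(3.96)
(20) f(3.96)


(1) = 197.00
(2) = -204.00
(3) = 3032.00
(4) = 12201.00
(5) = 25.39
(6) = 21.55
(7) = 16.33
(8) = 15.79
(9) = 123.97
(10) = -100.65
(11) = 442.75
(12) = -686.77
(13) = 815.24
(14) = -1708.90
(15) = 26.95
(16) = -4.60
(17) = 63.11
(18) = 51.72
(19) = 337.31
(20) = 475.37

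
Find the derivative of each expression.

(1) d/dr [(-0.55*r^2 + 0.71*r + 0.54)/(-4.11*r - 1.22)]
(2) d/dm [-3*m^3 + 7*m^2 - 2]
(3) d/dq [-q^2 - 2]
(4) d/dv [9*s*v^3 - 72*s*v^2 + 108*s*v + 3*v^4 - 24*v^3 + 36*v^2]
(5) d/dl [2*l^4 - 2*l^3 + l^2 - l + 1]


(1) = (2.2605*r^2 + 1.342*r + 1.3532)/(16.8921*r^2 + 10.0284*r + 1.4884)
(2) = m*(14 - 9*m)
(3) = -2*q
(4) = 27*s*v^2 - 144*s*v + 108*s + 12*v^3 - 72*v^2 + 72*v
(5) = 8*l^3 - 6*l^2 + 2*l - 1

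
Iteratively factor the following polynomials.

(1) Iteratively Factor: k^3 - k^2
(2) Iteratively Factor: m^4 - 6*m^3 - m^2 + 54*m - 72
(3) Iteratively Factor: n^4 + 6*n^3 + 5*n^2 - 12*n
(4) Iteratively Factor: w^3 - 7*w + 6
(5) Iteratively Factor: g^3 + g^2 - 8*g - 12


(1) = (k)*(k^2 - k) = k^2*(k - 1)
(2) = (m - 3)*(m^3 - 3*m^2 - 10*m + 24) = (m - 3)*(m - 2)*(m^2 - m - 12) = (m - 3)*(m - 2)*(m + 3)*(m - 4)
(3) = (n + 4)*(n^3 + 2*n^2 - 3*n) = (n - 1)*(n + 4)*(n^2 + 3*n) = (n - 1)*(n + 3)*(n + 4)*(n)
(4) = (w + 3)*(w^2 - 3*w + 2) = (w - 1)*(w + 3)*(w - 2)
(5) = (g + 2)*(g^2 - g - 6) = (g - 3)*(g + 2)*(g + 2)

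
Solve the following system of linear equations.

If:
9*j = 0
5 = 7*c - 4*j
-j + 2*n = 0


Then:
c = 5/7
j = 0
n = 0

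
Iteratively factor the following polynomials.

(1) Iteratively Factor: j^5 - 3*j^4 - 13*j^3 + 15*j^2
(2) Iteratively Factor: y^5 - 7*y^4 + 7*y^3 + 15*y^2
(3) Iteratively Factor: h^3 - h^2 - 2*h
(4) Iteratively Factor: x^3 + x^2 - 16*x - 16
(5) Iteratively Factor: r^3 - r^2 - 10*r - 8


(1) = (j - 5)*(j^4 + 2*j^3 - 3*j^2) = j*(j - 5)*(j^3 + 2*j^2 - 3*j) = j*(j - 5)*(j - 1)*(j^2 + 3*j) = j*(j - 5)*(j - 1)*(j + 3)*(j)
(2) = (y)*(y^4 - 7*y^3 + 7*y^2 + 15*y) = y*(y - 5)*(y^3 - 2*y^2 - 3*y) = y*(y - 5)*(y + 1)*(y^2 - 3*y) = y*(y - 5)*(y - 3)*(y + 1)*(y)
(3) = (h + 1)*(h^2 - 2*h) = h*(h + 1)*(h - 2)
(4) = (x + 4)*(x^2 - 3*x - 4) = (x - 4)*(x + 4)*(x + 1)
(5) = (r + 1)*(r^2 - 2*r - 8) = (r + 1)*(r + 2)*(r - 4)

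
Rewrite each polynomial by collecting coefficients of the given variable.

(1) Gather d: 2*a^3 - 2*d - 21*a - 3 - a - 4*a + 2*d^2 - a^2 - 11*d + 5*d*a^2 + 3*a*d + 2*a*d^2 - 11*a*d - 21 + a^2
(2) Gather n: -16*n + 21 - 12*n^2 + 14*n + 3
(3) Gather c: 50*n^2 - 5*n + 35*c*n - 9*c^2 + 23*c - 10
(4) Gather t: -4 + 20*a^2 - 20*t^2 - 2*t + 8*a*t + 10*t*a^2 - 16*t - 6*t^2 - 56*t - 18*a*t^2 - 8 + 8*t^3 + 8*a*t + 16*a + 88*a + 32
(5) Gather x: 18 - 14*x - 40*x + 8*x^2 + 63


(1) = 2*a^3 - 26*a + d^2*(2*a + 2) + d*(5*a^2 - 8*a - 13) - 24
(2) = -12*n^2 - 2*n + 24
(3) = -9*c^2 + c*(35*n + 23) + 50*n^2 - 5*n - 10
(4) = 20*a^2 + 104*a + 8*t^3 + t^2*(-18*a - 26) + t*(10*a^2 + 16*a - 74) + 20
(5) = 8*x^2 - 54*x + 81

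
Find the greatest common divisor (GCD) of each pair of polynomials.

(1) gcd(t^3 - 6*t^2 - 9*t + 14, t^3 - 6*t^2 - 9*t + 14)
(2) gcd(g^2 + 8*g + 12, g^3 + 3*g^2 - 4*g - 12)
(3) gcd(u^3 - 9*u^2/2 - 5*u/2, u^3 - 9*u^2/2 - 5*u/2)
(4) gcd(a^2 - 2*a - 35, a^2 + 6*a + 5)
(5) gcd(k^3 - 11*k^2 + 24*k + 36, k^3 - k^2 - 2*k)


(1) = t^3 - 6*t^2 - 9*t + 14
(2) = g + 2
(3) = u^3 - 9*u^2/2 - 5*u/2
(4) = a + 5
(5) = gcd((k - 6)^2*(k + 1), k*(k - 2)*(k + 1)) = k + 1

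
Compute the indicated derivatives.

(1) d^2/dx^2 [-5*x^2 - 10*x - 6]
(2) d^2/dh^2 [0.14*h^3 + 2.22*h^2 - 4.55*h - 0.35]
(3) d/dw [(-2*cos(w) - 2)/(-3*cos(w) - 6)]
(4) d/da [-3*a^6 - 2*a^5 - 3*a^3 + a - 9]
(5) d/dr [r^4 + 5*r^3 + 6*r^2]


(1) = -10
(2) = 0.84*h + 4.44
(3) = -2*sin(w)/(3*(cos(w) + 2)^2)
(4) = -18*a^5 - 10*a^4 - 9*a^2 + 1
(5) = r*(4*r^2 + 15*r + 12)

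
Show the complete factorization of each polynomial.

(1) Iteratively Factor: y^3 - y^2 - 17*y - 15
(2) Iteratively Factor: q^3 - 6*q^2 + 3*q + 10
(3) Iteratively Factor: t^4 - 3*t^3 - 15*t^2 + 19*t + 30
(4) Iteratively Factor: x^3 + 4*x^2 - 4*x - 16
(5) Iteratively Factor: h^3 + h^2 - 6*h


(1) = (y + 3)*(y^2 - 4*y - 5) = (y - 5)*(y + 3)*(y + 1)
(2) = (q + 1)*(q^2 - 7*q + 10) = (q - 2)*(q + 1)*(q - 5)
(3) = (t - 2)*(t^3 - t^2 - 17*t - 15) = (t - 2)*(t + 1)*(t^2 - 2*t - 15) = (t - 5)*(t - 2)*(t + 1)*(t + 3)
(4) = (x + 2)*(x^2 + 2*x - 8) = (x + 2)*(x + 4)*(x - 2)
(5) = (h)*(h^2 + h - 6) = h*(h + 3)*(h - 2)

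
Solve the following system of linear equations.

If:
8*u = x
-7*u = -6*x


Then:
u = 0
x = 0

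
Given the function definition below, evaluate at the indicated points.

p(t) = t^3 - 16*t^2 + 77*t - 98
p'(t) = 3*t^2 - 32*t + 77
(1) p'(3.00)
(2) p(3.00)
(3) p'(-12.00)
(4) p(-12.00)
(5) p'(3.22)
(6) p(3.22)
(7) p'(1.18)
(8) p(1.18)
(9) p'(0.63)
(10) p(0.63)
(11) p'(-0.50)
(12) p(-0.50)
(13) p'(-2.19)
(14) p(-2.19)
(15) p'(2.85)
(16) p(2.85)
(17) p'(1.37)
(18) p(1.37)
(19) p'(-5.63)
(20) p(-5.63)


(1) = 8.00
(2) = 16.00
(3) = 893.00
(4) = -5054.00
(5) = 5.07
(6) = 17.43
(7) = 43.42
(8) = -27.78
(9) = 58.03
(10) = -55.59
(11) = 93.75
(12) = -140.62
(13) = 161.47
(14) = -353.87
(15) = 10.17
(16) = 14.64
(17) = 38.79
(18) = -19.97
(19) = 352.25
(20) = -1217.11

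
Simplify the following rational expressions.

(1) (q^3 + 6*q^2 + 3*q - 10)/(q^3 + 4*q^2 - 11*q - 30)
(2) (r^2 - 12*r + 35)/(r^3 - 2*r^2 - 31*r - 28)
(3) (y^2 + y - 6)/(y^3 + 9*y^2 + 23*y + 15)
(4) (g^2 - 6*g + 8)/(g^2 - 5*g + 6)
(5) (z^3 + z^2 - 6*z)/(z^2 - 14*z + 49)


(1) = (q - 1)/(q - 3)
(2) = (r - 5)/(r^2 + 5*r + 4)
(3) = (y - 2)/(y^2 + 6*y + 5)
(4) = (g - 4)/(g - 3)
(5) = (z^3 + z^2 - 6*z)/(z^2 - 14*z + 49)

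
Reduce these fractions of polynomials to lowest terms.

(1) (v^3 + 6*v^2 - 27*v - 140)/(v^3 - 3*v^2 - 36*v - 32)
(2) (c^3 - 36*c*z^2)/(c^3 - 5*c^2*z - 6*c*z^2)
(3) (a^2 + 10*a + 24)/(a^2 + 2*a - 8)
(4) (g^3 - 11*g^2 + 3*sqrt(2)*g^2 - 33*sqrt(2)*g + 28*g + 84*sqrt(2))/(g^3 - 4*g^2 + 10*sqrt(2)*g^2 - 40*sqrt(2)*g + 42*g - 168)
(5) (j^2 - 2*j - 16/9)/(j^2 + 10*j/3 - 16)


(1) = (v^2 + 2*v - 35)/(v^2 - 7*v - 8)
(2) = (c + 6*z)/(c + z)
(3) = (a + 6)/(a - 2)
(4) = (g - 7)/(g + 7*sqrt(2))
(5) = (3*j + 2)/(3*j + 18)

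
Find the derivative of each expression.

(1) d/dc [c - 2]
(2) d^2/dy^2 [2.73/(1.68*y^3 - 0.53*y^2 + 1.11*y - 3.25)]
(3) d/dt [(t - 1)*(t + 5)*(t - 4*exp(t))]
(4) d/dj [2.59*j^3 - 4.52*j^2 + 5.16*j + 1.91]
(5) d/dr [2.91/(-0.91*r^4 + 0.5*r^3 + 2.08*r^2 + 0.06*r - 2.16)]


(1) = 1
(2) = ((2.8938 - 27.5184*y)*(1.68*y^3 - 0.53*y^2 + 1.11*y - 3.25) + 2.73*(5.04*y^2 - 1.06*y + 1.11)*(10.08*y^2 - 2.12*y + 2.22))/(1.68*y^3 - 0.53*y^2 + 1.11*y - 3.25)^3
(3) = -4*t^2*exp(t) + 3*t^2 - 24*t*exp(t) + 8*t + 4*exp(t) - 5
(4) = 7.77*j^2 - 9.04*j + 5.16
(5) = (10.5924*r^3 - 4.365*r^2 - 12.1056*r - 0.1746)/(-0.91*r^4 + 0.5*r^3 + 2.08*r^2 + 0.06*r - 2.16)^2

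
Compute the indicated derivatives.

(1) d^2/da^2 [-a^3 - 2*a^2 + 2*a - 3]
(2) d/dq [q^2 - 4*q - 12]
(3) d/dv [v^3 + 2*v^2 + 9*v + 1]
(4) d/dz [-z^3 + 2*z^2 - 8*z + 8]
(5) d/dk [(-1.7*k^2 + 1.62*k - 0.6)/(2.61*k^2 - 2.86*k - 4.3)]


(1) = -6*a - 4
(2) = 2*q - 4
(3) = 3*v^2 + 4*v + 9
(4) = -3*z^2 + 4*z - 8
(5) = (0.6338*k^2 + 17.752*k - 8.682)/(6.8121*k^4 - 14.9292*k^3 - 14.2664*k^2 + 24.596*k + 18.49)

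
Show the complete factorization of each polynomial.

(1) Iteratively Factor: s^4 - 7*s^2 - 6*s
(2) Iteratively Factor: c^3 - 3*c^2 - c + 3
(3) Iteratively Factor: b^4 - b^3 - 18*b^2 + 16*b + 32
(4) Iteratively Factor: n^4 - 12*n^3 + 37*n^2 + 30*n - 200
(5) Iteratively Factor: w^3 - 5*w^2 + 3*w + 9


(1) = (s + 2)*(s^3 - 2*s^2 - 3*s) = (s + 1)*(s + 2)*(s^2 - 3*s) = s*(s + 1)*(s + 2)*(s - 3)
(2) = (c - 3)*(c^2 - 1) = (c - 3)*(c + 1)*(c - 1)
(3) = (b + 4)*(b^3 - 5*b^2 + 2*b + 8) = (b + 1)*(b + 4)*(b^2 - 6*b + 8) = (b - 2)*(b + 1)*(b + 4)*(b - 4)
(4) = (n - 5)*(n^3 - 7*n^2 + 2*n + 40) = (n - 5)^2*(n^2 - 2*n - 8) = (n - 5)^2*(n - 4)*(n + 2)
(5) = (w - 3)*(w^2 - 2*w - 3) = (w - 3)*(w + 1)*(w - 3)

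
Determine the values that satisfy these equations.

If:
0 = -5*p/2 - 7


Then:
p = -14/5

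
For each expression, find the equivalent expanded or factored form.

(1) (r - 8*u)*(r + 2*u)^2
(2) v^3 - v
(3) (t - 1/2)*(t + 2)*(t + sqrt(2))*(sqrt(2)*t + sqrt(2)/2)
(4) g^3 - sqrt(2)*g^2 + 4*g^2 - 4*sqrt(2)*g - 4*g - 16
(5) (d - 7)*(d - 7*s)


(1) = r^3 - 4*r^2*u - 28*r*u^2 - 32*u^3
(2) = v*(v - 1)*(v + 1)
(3) = sqrt(2)*t^4 + 2*t^3 + 2*sqrt(2)*t^3 - sqrt(2)*t^2/4 + 4*t^2 - sqrt(2)*t/2 - t/2 - 1
(4) = (g + 4)*(g - 2*sqrt(2))*(g + sqrt(2))
(5) = d^2 - 7*d*s - 7*d + 49*s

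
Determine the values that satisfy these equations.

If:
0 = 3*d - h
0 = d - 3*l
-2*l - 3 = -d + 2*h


Then:
d = -9/17
h = -27/17
l = -3/17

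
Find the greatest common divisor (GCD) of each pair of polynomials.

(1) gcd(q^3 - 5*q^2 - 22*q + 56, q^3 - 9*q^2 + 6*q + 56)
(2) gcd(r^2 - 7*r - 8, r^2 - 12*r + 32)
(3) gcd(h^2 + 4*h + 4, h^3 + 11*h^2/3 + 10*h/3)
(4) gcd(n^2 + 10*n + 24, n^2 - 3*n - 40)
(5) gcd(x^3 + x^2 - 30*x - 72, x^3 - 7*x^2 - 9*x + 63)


(1) = gcd((q - 7)*(q - 2)*(q + 4), (q - 7)*(q - 4)*(q + 2)) = q - 7
(2) = gcd((r - 8)*(r + 1), (r - 8)*(r - 4)) = r - 8
(3) = gcd((h + 2)^2, h*(h + 5/3)*(h + 2)) = h + 2
(4) = 1
(5) = gcd((x - 6)*(x + 3)*(x + 4), (x - 7)*(x - 3)*(x + 3)) = x + 3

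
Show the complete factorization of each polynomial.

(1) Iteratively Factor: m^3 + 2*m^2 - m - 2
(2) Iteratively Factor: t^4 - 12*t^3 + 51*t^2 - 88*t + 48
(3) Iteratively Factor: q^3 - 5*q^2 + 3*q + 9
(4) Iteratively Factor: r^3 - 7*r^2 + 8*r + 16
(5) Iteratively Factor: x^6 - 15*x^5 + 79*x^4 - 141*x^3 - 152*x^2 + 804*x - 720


(1) = (m - 1)*(m^2 + 3*m + 2) = (m - 1)*(m + 2)*(m + 1)
(2) = (t - 1)*(t^3 - 11*t^2 + 40*t - 48) = (t - 4)*(t - 1)*(t^2 - 7*t + 12) = (t - 4)*(t - 3)*(t - 1)*(t - 4)
(3) = (q + 1)*(q^2 - 6*q + 9) = (q - 3)*(q + 1)*(q - 3)
(4) = (r - 4)*(r^2 - 3*r - 4) = (r - 4)*(r + 1)*(r - 4)
(5) = (x - 4)*(x^5 - 11*x^4 + 35*x^3 - x^2 - 156*x + 180) = (x - 4)*(x - 3)*(x^4 - 8*x^3 + 11*x^2 + 32*x - 60) = (x - 4)*(x - 3)*(x - 2)*(x^3 - 6*x^2 - x + 30) = (x - 4)*(x - 3)^2*(x - 2)*(x^2 - 3*x - 10) = (x - 4)*(x - 3)^2*(x - 2)*(x + 2)*(x - 5)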